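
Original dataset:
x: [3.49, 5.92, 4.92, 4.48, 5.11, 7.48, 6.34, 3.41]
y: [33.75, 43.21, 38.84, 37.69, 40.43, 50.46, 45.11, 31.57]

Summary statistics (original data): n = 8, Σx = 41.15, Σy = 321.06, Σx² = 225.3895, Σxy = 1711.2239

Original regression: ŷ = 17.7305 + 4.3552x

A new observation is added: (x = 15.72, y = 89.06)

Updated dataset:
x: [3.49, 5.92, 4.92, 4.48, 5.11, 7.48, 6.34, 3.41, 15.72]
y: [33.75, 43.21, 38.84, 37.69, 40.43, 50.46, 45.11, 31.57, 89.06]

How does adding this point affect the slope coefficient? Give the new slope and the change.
New slope β₁ = 4.5933 versus 4.3552 before: a change of +0.2381 (+5.5%).

The new point has HIGH LEVERAGE: x = 15.72 is far from the original mean x̄ = 41.15/8 ≈ 5.14 (original range [3.41, 7.48]).

Step 1: Update the sums with the new point (n goes from 8 to 9)
Σx  = 41.15 + 15.72 = 56.87
Σy  = 321.06 + 89.06 = 410.12
Σx² = 225.3895 + 15.72² = 225.3895 + 247.1184 = 472.5079
Σxy = 1711.2239 + 15.72×89.06 = 1711.2239 + 1400.0232 = 3111.2471

Step 2: Recompute the slope with b₁ = (nΣxy − ΣxΣy) / (nΣx² − (Σx)²)
Numerator   = 9×3111.2471 − 56.87×410.12 = 28001.2239 − 23323.5244 = 4677.6995
Denominator = 9×472.5079 − 56.87² = 4252.5711 − 3234.1969 = 1018.3742
b₁(new) = 4677.6995 / 1018.3742 = 4.5933

(Same formula on the original sums: (8×1711.2239 − 41.15×321.06) / (8×225.3895 − 41.15²) = 478.1722 / 109.7935 = 4.3552, matching the given fit.)

Step 3: Change in slope
Δβ₁ = 4.5933 − 4.3552 = +0.2381
Relative change = +0.2381 / 4.3552 × 100% = +5.5%
→ the slope increases when the point is added.

Because the point sits above the extension of the original line at a high-leverage x, it tilts the fit up.
In practice: examine leverage (hᵢ) and Cook's distance rather than deleting it automatically.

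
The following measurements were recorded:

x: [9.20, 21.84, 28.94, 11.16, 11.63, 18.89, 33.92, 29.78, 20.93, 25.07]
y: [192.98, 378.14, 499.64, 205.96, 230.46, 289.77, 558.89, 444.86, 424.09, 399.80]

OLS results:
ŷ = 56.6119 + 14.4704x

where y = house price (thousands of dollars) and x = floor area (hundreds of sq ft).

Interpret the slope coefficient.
On average, house price is about 14.4704 thousand dollars higher for every extra hundred sq ft of floor area.

β₁ = 14.4704 is the change in predicted house price (thousand dollars) per additional hundred sq ft of floor area.

Interpretation:
- Floor area up by 1 hundred sq ft → predicted house price increases by 14.4704 thousand dollars
- The effect is assumed constant over the observed range of x (linearity)
- The sign (+) gives the direction; the magnitude 14.4704 gives the size of the effect per hundred sq ft

The intercept β₀ = 56.6119 is the predicted house price when floor area = 0; since the smallest observed x is 9.20, this is an extrapolation and mainly anchors the line.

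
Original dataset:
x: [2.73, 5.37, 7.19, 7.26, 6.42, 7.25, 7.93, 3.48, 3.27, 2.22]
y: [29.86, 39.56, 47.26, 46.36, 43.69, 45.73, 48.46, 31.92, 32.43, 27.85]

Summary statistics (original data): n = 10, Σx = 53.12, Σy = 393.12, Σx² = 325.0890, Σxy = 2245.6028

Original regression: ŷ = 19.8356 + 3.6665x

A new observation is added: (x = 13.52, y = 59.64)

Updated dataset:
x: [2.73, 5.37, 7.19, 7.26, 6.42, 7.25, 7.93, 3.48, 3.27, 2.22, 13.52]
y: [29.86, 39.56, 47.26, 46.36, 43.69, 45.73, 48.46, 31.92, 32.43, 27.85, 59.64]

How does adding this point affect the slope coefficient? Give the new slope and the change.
New slope β₁ = 2.9668 versus 3.6665 before: a change of -0.6997 (-19.1%).

The new point has HIGH LEVERAGE: x = 13.52 is far from the original mean x̄ = 53.12/10 ≈ 5.31 (original range [2.22, 7.93]).

Step 1: Update the sums with the new point (n goes from 10 to 11)
Σx  = 53.12 + 13.52 = 66.64
Σy  = 393.12 + 59.64 = 452.76
Σx² = 325.0890 + 13.52² = 325.0890 + 182.7904 = 507.8794
Σxy = 2245.6028 + 13.52×59.64 = 2245.6028 + 806.3328 = 3051.9356

Step 2: Recompute the slope with b₁ = (nΣxy − ΣxΣy) / (nΣx² − (Σx)²)
Numerator   = 11×3051.9356 − 66.64×452.76 = 33571.2916 − 30171.9264 = 3399.3652
Denominator = 11×507.8794 − 66.64² = 5586.6734 − 4440.8896 = 1145.7838
b₁(new) = 3399.3652 / 1145.7838 = 2.9668

(Same formula on the original sums: (10×2245.6028 − 53.12×393.12) / (10×325.0890 − 53.12²) = 1573.4936 / 429.1556 = 3.6665, matching the given fit.)

Step 3: Change in slope
Δβ₁ = 2.9668 − 3.6665 = -0.6997
Relative change = -0.6997 / 3.6665 × 100% = -19.1%
→ the slope decreases when the point is added.

Because the point sits below the extension of the original line at a high-leverage x, it tilts the fit down.
In practice: check such a point for data-entry or measurement error.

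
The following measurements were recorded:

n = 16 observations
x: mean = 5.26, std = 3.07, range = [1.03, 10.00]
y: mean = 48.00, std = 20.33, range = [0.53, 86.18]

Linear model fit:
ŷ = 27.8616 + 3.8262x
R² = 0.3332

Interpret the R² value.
The model explains 33.32% of the variance in y (R² = 0.3332), leaving 66.68% unexplained; the fit is moderate.

R² (coefficient of determination) measures the proportion of variance in y explained by the regression model.

Here R² = 0.3332:
- Explained: 33.32% of the variation in y
- Unexplained (residual): 100% − 33.32% = 66.68%
- Rule of thumb (below 0.3 weak; 0.3 to below 0.7 moderate; 0.7 and above strong) → moderate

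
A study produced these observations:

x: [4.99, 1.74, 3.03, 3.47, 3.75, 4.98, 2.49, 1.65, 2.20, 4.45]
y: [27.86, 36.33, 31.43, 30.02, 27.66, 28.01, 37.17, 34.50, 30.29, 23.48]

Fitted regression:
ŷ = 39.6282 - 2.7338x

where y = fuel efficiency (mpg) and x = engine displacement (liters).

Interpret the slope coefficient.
For each additional liter of engine displacement, predicted fuel efficiency decreases by approximately 2.7338 mpg.

β₁ = -2.7338 is the change in predicted fuel efficiency (mpg) per additional liter of engine displacement.

Interpretation:
- Engine displacement up by 1 liter → predicted fuel efficiency decreases by 2.7338 mpg
- This is a linear approximation: the same per-unit change is assumed across the whole observed x range

(β₀ = 39.6282 is the fitted value at x = 0 and is not part of the slope interpretation.)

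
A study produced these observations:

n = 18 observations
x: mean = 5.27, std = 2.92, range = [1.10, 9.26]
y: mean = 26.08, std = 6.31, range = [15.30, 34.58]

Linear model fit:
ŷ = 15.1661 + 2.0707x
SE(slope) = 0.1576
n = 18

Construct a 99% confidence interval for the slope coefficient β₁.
The 99% CI for β₁ is (1.6104, 2.5310)

Confidence interval for the slope:

The 99% CI for β₁ is: β̂₁ ± t*(α/2, n-2) × SE(β̂₁)

Step 1: Find critical t-value
- Confidence level = 0.99
- Degrees of freedom = n - 2 = 18 - 2 = 16
- t*(α/2, 16) = 2.9208

Step 2: Calculate margin of error
Margin = 2.9208 × 0.1576 = 0.4603

Step 3: Construct interval
CI = 2.0707 ± 0.4603
CI = (1.6104, 2.5310)

Interpretation: We are 99% confident that the true slope β₁ lies between 1.6104 and 2.5310.
The interval does not include 0, suggesting a significant linear relationship.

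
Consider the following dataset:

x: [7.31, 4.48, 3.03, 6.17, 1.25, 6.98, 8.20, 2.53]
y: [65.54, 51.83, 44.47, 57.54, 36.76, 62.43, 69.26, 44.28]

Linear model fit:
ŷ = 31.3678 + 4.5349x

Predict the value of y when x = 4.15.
ŷ = 50.1876

x = 4.15 lies inside the observed range [1.25, 8.20], so the fitted equation applies directly:

ŷ = 31.3678 + 4.5349 × 4.15
ŷ = 31.3678 + 18.8198
ŷ = 50.1876

This is a point prediction; actual observations scatter around it by roughly the residual standard deviation.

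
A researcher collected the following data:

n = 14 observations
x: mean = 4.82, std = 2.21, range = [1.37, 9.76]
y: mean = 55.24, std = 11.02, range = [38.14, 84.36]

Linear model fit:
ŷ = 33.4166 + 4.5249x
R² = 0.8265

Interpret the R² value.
About 82.65% of the variability in y is accounted for by the regression on x (R² = 0.8265) — a strong linear fit.

R² (coefficient of determination) measures the proportion of variance in y explained by the regression model.

Here R² = 0.8265:
- Explained: 82.65% of the variation in y
- Unexplained (residual): 100% − 82.65% = 17.35%
- Rule of thumb (below 0.3 weak; 0.3 to below 0.7 moderate; 0.7 and above strong) → strong

Note: R² says nothing about causation, and a high R² does not by itself mean the linear form is appropriate — check the residuals.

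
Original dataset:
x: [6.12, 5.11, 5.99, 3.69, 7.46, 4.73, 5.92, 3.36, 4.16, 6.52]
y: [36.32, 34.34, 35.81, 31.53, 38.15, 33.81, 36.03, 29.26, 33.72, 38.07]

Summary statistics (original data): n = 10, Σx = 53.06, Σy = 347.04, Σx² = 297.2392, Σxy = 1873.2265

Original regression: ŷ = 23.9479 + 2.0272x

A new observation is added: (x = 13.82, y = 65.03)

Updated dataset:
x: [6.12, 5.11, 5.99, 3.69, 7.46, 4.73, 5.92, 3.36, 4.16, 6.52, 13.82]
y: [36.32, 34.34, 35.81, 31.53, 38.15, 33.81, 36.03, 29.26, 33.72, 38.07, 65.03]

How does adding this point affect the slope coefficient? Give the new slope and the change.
Adding the point moves β₁ from 2.0272 to 3.2666, i.e. it increases by 1.2394 (+61.1%).

x = 13.82 lies well outside the original x-range [3.36, 7.46] (x̄ ≈ 5.31), so this observation has high leverage and can move the slope substantially.

Step 1: Update the sums with the new point (n goes from 10 to 11)
Σx  = 53.06 + 13.82 = 66.88
Σy  = 347.04 + 65.03 = 412.07
Σx² = 297.2392 + 13.82² = 297.2392 + 190.9924 = 488.2316
Σxy = 1873.2265 + 13.82×65.03 = 1873.2265 + 898.7146 = 2771.9411

Step 2: Recompute the slope with b₁ = (nΣxy − ΣxΣy) / (nΣx² − (Σx)²)
Numerator   = 11×2771.9411 − 66.88×412.07 = 30491.3521 − 27559.2416 = 2932.1105
Denominator = 11×488.2316 − 66.88² = 5370.5476 − 4472.9344 = 897.6132
b₁(new) = 2932.1105 / 897.6132 = 3.2666

(Same formula on the original sums: (10×1873.2265 − 53.06×347.04) / (10×297.2392 − 53.06²) = 318.3226 / 157.0284 = 2.0272, matching the given fit.)

Step 3: Change in slope
Δβ₁ = 3.2666 − 2.0272 = +1.2394
Relative change = +1.2394 / 2.0272 × 100% = +61.1%
→ the slope increases when the point is added.

A high-leverage point only changes the slope if it is off the original line; here y = 65.03 is above the original trend, so the slope increases.
In practice: investigate whether it comes from the same population as the rest of the sample.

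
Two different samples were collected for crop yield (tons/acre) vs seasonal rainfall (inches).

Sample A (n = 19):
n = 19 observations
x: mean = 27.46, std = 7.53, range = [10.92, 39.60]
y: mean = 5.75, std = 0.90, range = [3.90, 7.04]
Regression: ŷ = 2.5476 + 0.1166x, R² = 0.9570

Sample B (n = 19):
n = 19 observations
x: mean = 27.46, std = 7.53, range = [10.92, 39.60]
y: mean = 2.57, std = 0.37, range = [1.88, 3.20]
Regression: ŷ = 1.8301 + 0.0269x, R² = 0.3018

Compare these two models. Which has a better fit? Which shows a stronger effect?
Model A has the better fit (R² = 0.9570 vs 0.3018). Model A shows the stronger effect (|β₁| = 0.1166 vs 0.0269).

Model Comparison:

Which explains more variance? (R²)
- Model A: R² = 0.9570 → 95.70% of variance in crop yield explained
- Model B: R² = 0.3018 → 30.18% of variance in crop yield explained
- 0.9570 > 0.3018 → Model A has the better fit

Strength of effect — compare |β₁|:
- Model A: β₁ = 0.1166 → predicted crop yield rises 0.1166 tons/acre per additional inch of rainfall
- Model B: β₁ = 0.0269 → predicted crop yield rises 0.0269 tons/acre per additional inch of rainfall
- |0.1166| > |0.0269| → Model A shows the stronger marginal effect

Notes:
- A steeper slope doesn't make a better model if the scatter around the line is large.
- The two samples could reflect different populations, time periods, or measurement quality.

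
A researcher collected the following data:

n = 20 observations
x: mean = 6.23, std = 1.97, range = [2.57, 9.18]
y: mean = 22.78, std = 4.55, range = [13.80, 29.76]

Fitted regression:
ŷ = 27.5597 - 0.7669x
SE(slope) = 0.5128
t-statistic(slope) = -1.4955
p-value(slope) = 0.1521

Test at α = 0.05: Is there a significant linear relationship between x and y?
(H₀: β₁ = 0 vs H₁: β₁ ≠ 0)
p-value = 0.1521 ≥ α = 0.05, so we fail to reject H₀. The relationship is not significant.

Hypothesis test for the slope coefficient:

H₀: β₁ = 0 (no linear relationship)
H₁: β₁ ≠ 0 (linear relationship exists)

Test statistic: t = β̂₁ / SE(β̂₁) = -0.7669 / 0.5128 = -1.4955

With df = 18, the two-sided p-value for |t| = 1.4955 is 0.1521.

Decision rule: reject H₀ if p-value < α.
p-value = 0.1521 ≥ α = 0.05 → fail to reject H₀.

Conclusion: the linear association between x and y is not significant at the 5% level.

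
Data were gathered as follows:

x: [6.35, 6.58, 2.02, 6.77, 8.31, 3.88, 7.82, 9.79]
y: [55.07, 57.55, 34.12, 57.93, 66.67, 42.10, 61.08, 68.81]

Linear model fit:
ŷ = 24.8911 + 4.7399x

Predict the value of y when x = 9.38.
ŷ = 69.3514

x = 9.38 lies inside the observed range [2.02, 9.79], so the fitted equation applies directly:

ŷ = 24.8911 + 4.7399 × 9.38
ŷ = 24.8911 + 44.4603
ŷ = 69.3514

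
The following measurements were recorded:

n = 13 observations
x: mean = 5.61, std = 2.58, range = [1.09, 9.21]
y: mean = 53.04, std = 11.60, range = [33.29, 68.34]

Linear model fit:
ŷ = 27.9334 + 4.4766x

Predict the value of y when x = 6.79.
ŷ = 58.3295

x = 6.79 lies inside the observed range [1.09, 9.21], so the fitted equation applies directly:

ŷ = 27.9334 + 4.4766 × 6.79
ŷ = 27.9334 + 30.3961
ŷ = 58.3295

This is a point prediction; actual observations scatter around it by roughly the residual standard deviation.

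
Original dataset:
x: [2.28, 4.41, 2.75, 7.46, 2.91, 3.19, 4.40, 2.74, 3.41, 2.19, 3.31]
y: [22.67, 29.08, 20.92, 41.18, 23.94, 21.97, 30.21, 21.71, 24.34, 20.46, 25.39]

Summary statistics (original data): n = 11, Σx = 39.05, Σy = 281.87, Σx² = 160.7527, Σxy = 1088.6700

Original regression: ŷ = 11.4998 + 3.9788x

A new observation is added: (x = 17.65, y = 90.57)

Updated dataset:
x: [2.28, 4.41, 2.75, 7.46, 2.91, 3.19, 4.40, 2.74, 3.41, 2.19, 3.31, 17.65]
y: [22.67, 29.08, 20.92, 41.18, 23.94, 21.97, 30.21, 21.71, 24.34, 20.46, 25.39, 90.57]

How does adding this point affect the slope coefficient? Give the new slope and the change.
Adding the point moves β₁ from 3.9788 to 4.5382, i.e. it increases by 0.5594 (+14.1%).

The new point has HIGH LEVERAGE: x = 17.65 is far from the original mean x̄ = 39.05/11 ≈ 3.55 (original range [2.19, 7.46]).

Step 1: Update the sums with the new point (n goes from 11 to 12)
Σx  = 39.05 + 17.65 = 56.70
Σy  = 281.87 + 90.57 = 372.44
Σx² = 160.7527 + 17.65² = 160.7527 + 311.5225 = 472.2752
Σxy = 1088.6700 + 17.65×90.57 = 1088.6700 + 1598.5605 = 2687.2305

Step 2: Recompute the slope with b₁ = (nΣxy − ΣxΣy) / (nΣx² − (Σx)²)
Numerator   = 12×2687.2305 − 56.70×372.44 = 32246.7660 − 21117.3480 = 11129.4180
Denominator = 12×472.2752 − 56.70² = 5667.3024 − 3214.8900 = 2452.4124
b₁(new) = 11129.4180 / 2452.4124 = 4.5382

(Same formula on the original sums: (11×1088.6700 − 39.05×281.87) / (11×160.7527 − 39.05²) = 968.3465 / 243.3772 = 3.9788, matching the given fit.)

Step 3: Change in slope
Δβ₁ = 4.5382 − 3.9788 = +0.5594
Relative change = +0.5594 / 3.9788 × 100% = +14.1%
→ the slope increases when the point is added.

A high-leverage point only changes the slope if it is off the original line; here y = 90.57 is above the original trend, so the slope increases.
In practice: examine leverage (hᵢ) and Cook's distance rather than deleting it automatically; refit with and without it and report both if conclusions differ.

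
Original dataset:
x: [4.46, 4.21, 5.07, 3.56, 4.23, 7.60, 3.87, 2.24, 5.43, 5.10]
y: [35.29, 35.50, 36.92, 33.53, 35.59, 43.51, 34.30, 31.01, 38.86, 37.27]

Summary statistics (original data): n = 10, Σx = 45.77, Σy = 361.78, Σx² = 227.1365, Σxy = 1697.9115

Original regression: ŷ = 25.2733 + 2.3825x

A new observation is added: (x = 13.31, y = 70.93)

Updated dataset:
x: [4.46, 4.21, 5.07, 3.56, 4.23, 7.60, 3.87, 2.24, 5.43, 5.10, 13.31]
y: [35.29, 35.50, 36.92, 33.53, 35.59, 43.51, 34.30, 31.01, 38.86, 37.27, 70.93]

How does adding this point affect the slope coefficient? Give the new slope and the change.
The slope changes from 2.3825 to 3.6554 (change of +1.2729, or +53.4%).

x = 13.31 lies well outside the original x-range [2.24, 7.60] (x̄ ≈ 4.58), so this observation has high leverage and can move the slope substantially.

Step 1: Update the sums with the new point (n goes from 10 to 11)
Σx  = 45.77 + 13.31 = 59.08
Σy  = 361.78 + 70.93 = 432.71
Σx² = 227.1365 + 13.31² = 227.1365 + 177.1561 = 404.2926
Σxy = 1697.9115 + 13.31×70.93 = 1697.9115 + 944.0783 = 2641.9898

Step 2: Recompute the slope with b₁ = (nΣxy − ΣxΣy) / (nΣx² − (Σx)²)
Numerator   = 11×2641.9898 − 59.08×432.71 = 29061.8878 − 25564.5068 = 3497.3810
Denominator = 11×404.2926 − 59.08² = 4447.2186 − 3490.4464 = 956.7722
b₁(new) = 3497.3810 / 956.7722 = 3.6554

(Same formula on the original sums: (10×1697.9115 − 45.77×361.78) / (10×227.1365 − 45.77²) = 420.4444 / 176.4721 = 2.3825, matching the given fit.)

Step 3: Change in slope
Δβ₁ = 3.6554 − 2.3825 = +1.2729
Relative change = +1.2729 / 2.3825 × 100% = +53.4%
→ the slope increases when the point is added.

A high-leverage point only changes the slope if it is off the original line; here y = 70.93 is above the original trend, so the slope increases.
In practice: examine leverage (hᵢ) and Cook's distance rather than deleting it automatically; investigate whether it comes from the same population as the rest of the sample.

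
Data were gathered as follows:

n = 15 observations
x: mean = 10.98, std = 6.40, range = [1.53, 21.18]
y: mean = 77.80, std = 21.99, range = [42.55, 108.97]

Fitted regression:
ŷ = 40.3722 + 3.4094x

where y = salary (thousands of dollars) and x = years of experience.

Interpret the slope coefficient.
An increase of one year in experience is associated with a 3.4094 thousand dollars increase in predicted salary.

The slope coefficient β₁ = 3.4094 represents the marginal effect of experience on salary.

Interpretation:
- Experience up by 1 year → predicted salary increases by 3.4094 thousand dollars
- This is a linear approximation: the same per-unit change is assumed across the whole observed x range

(β₀ = 40.3722 is the fitted value at x = 0 and is not part of the slope interpretation.)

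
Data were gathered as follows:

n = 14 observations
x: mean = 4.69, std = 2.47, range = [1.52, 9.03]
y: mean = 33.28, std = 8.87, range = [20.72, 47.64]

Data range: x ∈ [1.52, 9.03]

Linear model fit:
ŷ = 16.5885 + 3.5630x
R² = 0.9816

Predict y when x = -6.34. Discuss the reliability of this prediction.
ŷ = -6.0009 (extrapolation — x = -6.34 lies outside [1.52, 9.03], so reliability is low).

Prediction calculation:
ŷ = 16.5885 + 3.5630 × (-6.34)
ŷ = -6.0009

Reliability:
- Data range: x ∈ [1.52, 9.03]
- Prediction point: x = -6.34 is 7.86 units below the observed range → this is EXTRAPOLATION, not interpolation

Why that matters here:
- There are no observations near this x to validate the fitted line there
- The standard error of prediction grows with (x − x̄)², and x = -6.34 is far from x̄ = 4.69

A defensible statement: 'if the linear trend continued to x = -6.34, y would be about -6.0009' — the premise is untested.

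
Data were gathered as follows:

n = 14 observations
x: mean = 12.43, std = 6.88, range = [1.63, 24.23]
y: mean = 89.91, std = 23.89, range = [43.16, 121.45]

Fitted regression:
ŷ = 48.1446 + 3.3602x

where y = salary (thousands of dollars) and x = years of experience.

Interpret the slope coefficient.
On average, salary is about 3.3602 thousand dollars higher for every extra year of experience.

β₁ = 3.3602 is the change in predicted salary (thousand dollars) per additional year of experience.

Interpretation:
- Experience up by 1 year → predicted salary increases by 3.3602 thousand dollars
- The effect is assumed constant over the observed range of x (linearity)

(β₀ = 48.1446 is the fitted value at x = 0 and is not part of the slope interpretation.)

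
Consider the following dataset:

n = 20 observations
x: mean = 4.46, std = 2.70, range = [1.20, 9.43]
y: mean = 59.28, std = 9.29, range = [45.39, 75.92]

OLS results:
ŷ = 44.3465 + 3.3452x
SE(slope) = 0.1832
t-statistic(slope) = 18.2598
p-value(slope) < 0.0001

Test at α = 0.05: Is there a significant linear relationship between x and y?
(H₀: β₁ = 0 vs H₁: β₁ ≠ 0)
Since p-value < 0.0001 < α = 0.05, reject H₀ — the slope is significantly different from 0.

Hypothesis test for the slope coefficient:

H₀: β₁ = 0 (no linear relationship)
H₁: β₁ ≠ 0 (linear relationship exists)

Test statistic: t = β̂₁ / SE(β̂₁) = 3.3452 / 0.1832 = 18.2598

The p-value (<0.0001) is the probability, under H₀, of a t-statistic at least as extreme as |t| = 18.2598 (two-sided, df = n − 2 = 18).

Decision rule: reject H₀ if p-value < α.
p-value < 0.0001 < α = 0.05 → reject H₀.

There is sufficient evidence at the 5% significance level to conclude that a linear relationship exists between x and y.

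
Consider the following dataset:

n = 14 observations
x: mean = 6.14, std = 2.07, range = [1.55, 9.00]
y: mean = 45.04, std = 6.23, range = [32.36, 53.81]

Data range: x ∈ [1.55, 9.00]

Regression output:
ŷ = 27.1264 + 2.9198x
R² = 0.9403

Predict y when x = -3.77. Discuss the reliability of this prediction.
ŷ = 16.1188, but this is extrapolation (below the data range [1.55, 9.00]) and may be unreliable.

Prediction calculation:
ŷ = 27.1264 + 2.9198 × (-3.77)
ŷ = 16.1188

Reliability:
- Data range: x ∈ [1.55, 9.00]
- Prediction point: x = -3.77 is 5.32 units below the observed range → this is EXTRAPOLATION, not interpolation

Why that matters here:
- The linear relationship may not hold outside the observed range
- R² describes fit only over the sampled x values; it says nothing about behaviour beyond them

A defensible statement: 'if the linear trend continued to x = -3.77, y would be about 16.1188' — the premise is untested.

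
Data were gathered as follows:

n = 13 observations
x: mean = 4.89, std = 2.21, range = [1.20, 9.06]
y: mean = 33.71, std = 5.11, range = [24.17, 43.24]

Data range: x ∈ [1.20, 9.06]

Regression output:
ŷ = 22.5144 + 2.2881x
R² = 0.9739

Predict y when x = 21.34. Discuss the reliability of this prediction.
The equation gives ŷ = 71.3425; however x = 21.34 is 12.28 units above the observed range, so this extrapolated value should not be trusted.

Prediction calculation:
ŷ = 22.5144 + 2.2881 × 21.34
ŷ = 71.3425

Reliability:
- Data range: x ∈ [1.20, 9.06]
- Prediction point: x = 21.34 is 12.28 units above the observed range → this is EXTRAPOLATION, not interpolation

Why that matters here:
- There are no observations near this x to validate the fitted line there
- The standard error of prediction grows with (x − x̄)², and x = 21.34 is far from x̄ = 4.89
- Real relationships often flatten, saturate, or turn nonlinear at extremes

The R² = 0.9739 only validates the fit within [1.20, 9.06]; treat ŷ = 71.3425 with caution.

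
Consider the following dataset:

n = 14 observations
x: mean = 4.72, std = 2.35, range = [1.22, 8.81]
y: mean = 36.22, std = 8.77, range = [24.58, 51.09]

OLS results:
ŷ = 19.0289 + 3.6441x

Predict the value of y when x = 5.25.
ŷ = 38.1604

To predict y for x = 5.25, substitute into the regression equation:

ŷ = 19.0289 + 3.6441 × 5.25
ŷ = 19.0289 + 19.1315
ŷ = 38.1604

This is the fitted mean response at that x — an individual observation would come with a wider prediction interval.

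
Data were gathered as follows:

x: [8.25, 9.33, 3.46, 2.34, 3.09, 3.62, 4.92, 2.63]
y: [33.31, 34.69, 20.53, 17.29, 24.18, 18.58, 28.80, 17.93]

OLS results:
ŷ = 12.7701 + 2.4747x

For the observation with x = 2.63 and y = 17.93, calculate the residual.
Residual = -1.3486

The residual is the difference between the actual value and the predicted value:

Residual = y - ŷ

Step 1: Calculate predicted value
ŷ = 12.7701 + 2.4747 × 2.63
ŷ = 19.2786

Step 2: Calculate residual
Residual = 17.93 - 19.2786
Residual = -1.3486

Interpretation: the model overestimates the actual value by 1.3486 at this point (negative residual → observation lies below the fitted line).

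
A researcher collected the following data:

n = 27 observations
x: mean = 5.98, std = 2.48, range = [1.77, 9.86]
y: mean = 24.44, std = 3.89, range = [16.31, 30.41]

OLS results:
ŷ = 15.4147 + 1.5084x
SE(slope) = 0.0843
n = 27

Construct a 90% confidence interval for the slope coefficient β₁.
The 90% CI for β₁ is (1.3644, 1.6524)

Confidence interval for the slope:

The 90% CI for β₁ is: β̂₁ ± t*(α/2, n-2) × SE(β̂₁)

Step 1: Find critical t-value
- Confidence level = 0.9
- Degrees of freedom = n - 2 = 27 - 2 = 25
- t*(α/2, 25) = 1.7081

Step 2: Calculate margin of error
Margin = 1.7081 × 0.0843 = 0.1440

Step 3: Construct interval
CI = 1.5084 ± 0.1440
CI = (1.3644, 1.6524)

Interpretation: intervals built this way capture the true β₁ in 90% of repeated samples; here the plausible range for the per-unit effect of x on y is 1.3644 to 1.6524.
The interval does not include 0, suggesting a significant linear relationship.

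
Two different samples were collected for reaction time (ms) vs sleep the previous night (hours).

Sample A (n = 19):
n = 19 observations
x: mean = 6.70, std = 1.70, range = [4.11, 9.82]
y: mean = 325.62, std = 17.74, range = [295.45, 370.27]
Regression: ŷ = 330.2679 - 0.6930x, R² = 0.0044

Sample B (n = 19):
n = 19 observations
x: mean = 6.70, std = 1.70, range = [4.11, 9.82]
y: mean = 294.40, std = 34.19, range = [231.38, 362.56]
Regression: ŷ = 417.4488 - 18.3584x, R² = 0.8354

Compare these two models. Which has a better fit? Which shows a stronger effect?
Model B has the better fit (R² = 0.8354 vs 0.0044). Model B shows the stronger effect (|β₁| = 18.3584 vs 0.6930).

Model Comparison:

Fit — compare R²:
- Model A: R² = 0.0044 → 0.44% of variance in reaction time explained
- Model B: R² = 0.8354 → 83.54% of variance in reaction time explained
- 0.8354 > 0.0044 → Model B has the better fit

Effect size (slope magnitude):
- Model A: β₁ = -0.6930 → predicted reaction time falls 0.6930 ms per additional hour of sleep
- Model B: β₁ = -18.3584 → predicted reaction time falls 18.3584 ms per additional hour of sleep
- |-0.6930| < |-18.3584| → Model B shows the stronger marginal effect

Notes:
- A better fit (higher R²) doesn't necessarily mean a more important relationship.
- A steeper slope doesn't make a better model if the scatter around the line is large.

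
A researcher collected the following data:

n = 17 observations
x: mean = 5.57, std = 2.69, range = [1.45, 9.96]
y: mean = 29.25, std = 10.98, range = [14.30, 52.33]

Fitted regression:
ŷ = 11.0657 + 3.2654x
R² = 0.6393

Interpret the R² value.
The model explains 63.93% of the variance in y (R² = 0.6393), leaving 36.07% unexplained; the fit is moderate.

R² = 1 − SS_res/SS_tot compares the residual scatter to the total scatter of y about its mean.

Here R² = 0.6393:
- Explained: 63.93% of the variation in y
- Unexplained (residual): 100% − 63.93% = 36.07%
- Rule of thumb (below 0.3 weak; 0.3 to below 0.7 moderate; 0.7 and above strong) → moderate

Note: R² says nothing about causation, and a high R² does not by itself mean the linear form is appropriate — check the residuals.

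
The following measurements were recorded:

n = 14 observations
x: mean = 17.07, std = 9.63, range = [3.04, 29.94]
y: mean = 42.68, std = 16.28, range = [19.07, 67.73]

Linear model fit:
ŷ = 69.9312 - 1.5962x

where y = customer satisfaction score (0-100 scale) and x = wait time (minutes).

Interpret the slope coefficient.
For each additional minute of wait time, predicted satisfaction score decreases by approximately 1.5962 points.

The slope coefficient β₁ = -1.5962 represents the marginal effect of wait time on satisfaction score.

Interpretation:
- Wait time up by 1 minute → predicted satisfaction score decreases by 1.5962 points
- The effect is assumed constant over the observed range of x (linearity)
- The sign (−) gives the direction; the magnitude 1.5962 gives the size of the effect per minute

(β₀ = 69.9312 is the fitted value at x = 0 and is not part of the slope interpretation.)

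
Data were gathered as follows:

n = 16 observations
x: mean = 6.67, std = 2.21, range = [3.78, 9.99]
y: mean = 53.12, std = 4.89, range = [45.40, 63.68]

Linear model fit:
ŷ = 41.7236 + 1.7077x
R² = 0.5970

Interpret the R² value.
About 59.70% of the variability in y is accounted for by the regression on x (R² = 0.5970) — a moderate linear fit.

The coefficient of determination R² is the fraction of the total variation in y that the fitted line accounts for.

Here R² = 0.5970:
- Explained: 59.70% of the variation in y
- Unexplained (residual): 100% − 59.70% = 40.30%
- Rule of thumb (below 0.3 weak; 0.3 to below 0.7 moderate; 0.7 and above strong) → moderate

Note: R² says nothing about causation, and a high R² does not by itself mean the linear form is appropriate — check the residuals.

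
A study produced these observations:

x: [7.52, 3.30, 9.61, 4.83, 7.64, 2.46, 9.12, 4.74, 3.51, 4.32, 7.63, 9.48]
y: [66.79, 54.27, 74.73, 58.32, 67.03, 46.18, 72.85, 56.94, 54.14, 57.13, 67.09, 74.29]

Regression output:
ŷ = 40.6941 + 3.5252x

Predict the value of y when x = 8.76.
ŷ = 71.5749

To predict y for x = 8.76, substitute into the regression equation:

ŷ = 40.6941 + 3.5252 × 8.76
ŷ = 40.6941 + 30.8808
ŷ = 71.5749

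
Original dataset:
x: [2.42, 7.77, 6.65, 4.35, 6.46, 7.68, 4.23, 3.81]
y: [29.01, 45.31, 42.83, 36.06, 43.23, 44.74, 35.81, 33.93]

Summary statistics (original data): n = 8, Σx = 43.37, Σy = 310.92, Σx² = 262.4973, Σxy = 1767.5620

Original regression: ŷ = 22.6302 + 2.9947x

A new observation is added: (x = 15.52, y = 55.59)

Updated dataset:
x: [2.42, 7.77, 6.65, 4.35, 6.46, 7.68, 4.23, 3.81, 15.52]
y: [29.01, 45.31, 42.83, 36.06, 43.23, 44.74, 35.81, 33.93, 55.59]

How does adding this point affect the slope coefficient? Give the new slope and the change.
The slope changes from 2.9947 to 1.9666 (change of -1.0281, or -34.3%).

x = 15.52 lies well outside the original x-range [2.42, 7.77] (x̄ ≈ 5.42), so this observation has high leverage and can move the slope substantially.

Step 1: Update the sums with the new point (n goes from 8 to 9)
Σx  = 43.37 + 15.52 = 58.89
Σy  = 310.92 + 55.59 = 366.51
Σx² = 262.4973 + 15.52² = 262.4973 + 240.8704 = 503.3677
Σxy = 1767.5620 + 15.52×55.59 = 1767.5620 + 862.7568 = 2630.3188

Step 2: Recompute the slope with b₁ = (nΣxy − ΣxΣy) / (nΣx² − (Σx)²)
Numerator   = 9×2630.3188 − 58.89×366.51 = 23672.8692 − 21583.7739 = 2089.0953
Denominator = 9×503.3677 − 58.89² = 4530.3093 − 3468.0321 = 1062.2772
b₁(new) = 2089.0953 / 1062.2772 = 1.9666

(Same formula on the original sums: (8×1767.5620 − 43.37×310.92) / (8×262.4973 − 43.37²) = 655.8956 / 219.0215 = 2.9947, matching the given fit.)

Step 3: Change in slope
Δβ₁ = 1.9666 − 2.9947 = -1.0281
Relative change = -1.0281 / 2.9947 × 100% = -34.3%
→ the slope decreases when the point is added.

A high-leverage point only changes the slope if it is off the original line; here y = 55.59 is below the original trend, so the slope decreases.
In practice: refit with and without it and report both if conclusions differ; examine leverage (hᵢ) and Cook's distance rather than deleting it automatically.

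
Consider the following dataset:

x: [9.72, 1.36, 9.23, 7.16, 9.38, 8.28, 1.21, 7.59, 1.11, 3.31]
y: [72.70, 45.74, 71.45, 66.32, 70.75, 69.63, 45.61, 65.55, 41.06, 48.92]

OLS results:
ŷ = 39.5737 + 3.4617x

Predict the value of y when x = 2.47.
ŷ = 48.1241

x = 2.47 lies inside the observed range [1.11, 9.72], so the fitted equation applies directly:

ŷ = 39.5737 + 3.4617 × 2.47
ŷ = 39.5737 + 8.5504
ŷ = 48.1241

This is a point prediction; actual observations scatter around it by roughly the residual standard deviation.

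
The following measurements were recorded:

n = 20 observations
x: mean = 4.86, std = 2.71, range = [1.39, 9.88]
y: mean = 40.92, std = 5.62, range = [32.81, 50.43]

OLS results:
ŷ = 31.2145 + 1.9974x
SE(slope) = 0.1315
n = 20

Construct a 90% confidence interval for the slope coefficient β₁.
The 90% CI for β₁ is (1.7694, 2.2254)

Confidence interval for the slope:

The 90% CI for β₁ is: β̂₁ ± t*(α/2, n-2) × SE(β̂₁)

Step 1: Find critical t-value
- Confidence level = 0.9
- Degrees of freedom = n - 2 = 20 - 2 = 18
- t*(α/2, 18) = 1.7341

Step 2: Calculate margin of error
Margin = 1.7341 × 0.1315 = 0.2280

Step 3: Construct interval
CI = 1.9974 ± 0.2280
CI = (1.7694, 2.2254)

Interpretation: We are 90% confident that the true slope β₁ lies between 1.7694 and 2.2254.
The interval does not include 0, suggesting a significant linear relationship.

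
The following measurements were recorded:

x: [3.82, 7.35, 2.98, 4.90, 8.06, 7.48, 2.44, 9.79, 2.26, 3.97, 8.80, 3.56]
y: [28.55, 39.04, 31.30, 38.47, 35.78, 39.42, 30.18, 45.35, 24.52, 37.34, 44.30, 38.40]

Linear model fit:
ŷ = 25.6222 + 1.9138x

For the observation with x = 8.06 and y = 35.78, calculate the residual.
Residual = -5.2674

The residual is the difference between the actual value and the predicted value:

Residual = y - ŷ

Step 1: Calculate predicted value
ŷ = 25.6222 + 1.9138 × 8.06
ŷ = 41.0474

Step 2: Calculate residual
Residual = 35.78 - 41.0474
Residual = -5.2674

Interpretation: the model overestimates the actual value by 5.2674 at this point (negative residual → observation lies below the fitted line).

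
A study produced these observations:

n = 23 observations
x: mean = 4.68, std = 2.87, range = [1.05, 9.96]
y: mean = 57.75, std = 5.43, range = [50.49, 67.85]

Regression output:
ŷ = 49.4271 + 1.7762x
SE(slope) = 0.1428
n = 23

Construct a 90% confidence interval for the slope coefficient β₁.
The 90% CI for β₁ is (1.5305, 2.0219)

Confidence interval for the slope:

The 90% CI for β₁ is: β̂₁ ± t*(α/2, n-2) × SE(β̂₁)

Step 1: Find critical t-value
- Confidence level = 0.9
- Degrees of freedom = n - 2 = 23 - 2 = 21
- t*(α/2, 21) = 1.7207

Step 2: Calculate margin of error
Margin = 1.7207 × 0.1428 = 0.2457

Step 3: Construct interval
CI = 1.7762 ± 0.2457
CI = (1.5305, 2.0219)

Interpretation: We are 90% confident that the true slope β₁ lies between 1.5305 and 2.0219.
Both endpoints are positive, so the data support a genuinely positive slope at this confidence level.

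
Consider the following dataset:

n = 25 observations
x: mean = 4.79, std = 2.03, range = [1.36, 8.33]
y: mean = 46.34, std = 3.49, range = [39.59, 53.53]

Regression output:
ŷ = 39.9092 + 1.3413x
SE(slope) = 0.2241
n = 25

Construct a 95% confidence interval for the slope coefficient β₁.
The 95% CI for β₁ is (0.8777, 1.8049)

Confidence interval for the slope:

The 95% CI for β₁ is: β̂₁ ± t*(α/2, n-2) × SE(β̂₁)

Step 1: Find critical t-value
- Confidence level = 0.95
- Degrees of freedom = n - 2 = 25 - 2 = 23
- t*(α/2, 23) = 2.0687

Step 2: Calculate margin of error
Margin = 2.0687 × 0.2241 = 0.4636

Step 3: Construct interval
CI = 1.3413 ± 0.4636
CI = (0.8777, 1.8049)

Interpretation: intervals built this way capture the true β₁ in 95% of repeated samples; here the plausible range for the per-unit effect of x on y is 0.8777 to 1.8049.
The interval does not include 0, suggesting a significant linear relationship.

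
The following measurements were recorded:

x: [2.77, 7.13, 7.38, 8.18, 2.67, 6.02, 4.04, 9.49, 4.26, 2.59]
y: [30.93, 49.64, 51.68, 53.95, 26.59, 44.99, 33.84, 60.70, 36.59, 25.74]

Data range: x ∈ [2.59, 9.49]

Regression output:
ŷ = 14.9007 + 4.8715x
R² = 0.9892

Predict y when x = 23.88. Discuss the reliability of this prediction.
ŷ = 131.2321, but this is extrapolation (above the data range [2.59, 9.49]) and may be unreliable.

Prediction calculation:
ŷ = 14.9007 + 4.8715 × 23.88
ŷ = 131.2321

Reliability:
- Data range: x ∈ [2.59, 9.49]
- Prediction point: x = 23.88 is 14.39 units above the observed range → this is EXTRAPOLATION, not interpolation

Why that matters here:
- The linear relationship may not hold outside the observed range
- Real relationships often flatten, saturate, or turn nonlinear at extremes

The R² = 0.9892 only validates the fit within [2.59, 9.49]; treat ŷ = 131.2321 with caution.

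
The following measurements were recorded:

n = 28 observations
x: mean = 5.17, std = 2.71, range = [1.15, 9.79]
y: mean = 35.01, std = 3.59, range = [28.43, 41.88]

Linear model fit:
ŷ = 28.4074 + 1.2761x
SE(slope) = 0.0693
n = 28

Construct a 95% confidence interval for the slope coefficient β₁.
The 95% CI for β₁ is (1.1337, 1.4185)

Confidence interval for the slope:

The 95% CI for β₁ is: β̂₁ ± t*(α/2, n-2) × SE(β̂₁)

Step 1: Find critical t-value
- Confidence level = 0.95
- Degrees of freedom = n - 2 = 28 - 2 = 26
- t*(α/2, 26) = 2.0555

Step 2: Calculate margin of error
Margin = 2.0555 × 0.0693 = 0.1424

Step 3: Construct interval
CI = 1.2761 ± 0.1424
CI = (1.1337, 1.4185)

Interpretation: We are 95% confident that the true slope β₁ lies between 1.1337 and 1.4185.
The interval does not include 0, suggesting a significant linear relationship.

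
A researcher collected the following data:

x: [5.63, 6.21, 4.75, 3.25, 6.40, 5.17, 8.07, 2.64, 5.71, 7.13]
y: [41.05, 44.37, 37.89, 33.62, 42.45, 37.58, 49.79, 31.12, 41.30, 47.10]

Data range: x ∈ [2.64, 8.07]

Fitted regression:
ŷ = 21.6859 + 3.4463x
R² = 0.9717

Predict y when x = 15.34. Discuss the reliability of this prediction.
ŷ = 74.5521 (extrapolation — x = 15.34 lies outside [2.64, 8.07], so reliability is low).

Prediction calculation:
ŷ = 21.6859 + 3.4463 × 15.34
ŷ = 74.5521

Reliability:
- Data range: x ∈ [2.64, 8.07]
- Prediction point: x = 15.34 is 7.27 units above the observed range → this is EXTRAPOLATION, not interpolation

Why that matters here:
- There are no observations near this x to validate the fitted line there
- Real relationships often flatten, saturate, or turn nonlinear at extremes
- R² describes fit only over the sampled x values; it says nothing about behaviour beyond them

Report the number if required, but flag clearly that it is an extrapolation.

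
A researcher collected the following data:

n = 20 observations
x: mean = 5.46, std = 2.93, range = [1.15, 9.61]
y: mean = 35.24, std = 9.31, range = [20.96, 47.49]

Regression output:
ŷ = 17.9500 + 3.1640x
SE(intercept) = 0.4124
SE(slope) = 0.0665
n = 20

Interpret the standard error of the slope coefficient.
The slope 3.1640 is pinned down to within about ±0.0665 (one SE) by these data — relative uncertainty 2.1%, i.e. precise.

What SE measures:
- The standard error quantifies the sampling variability of the coefficient estimate
- It is the estimated standard deviation of β̂₁ across hypothetical repeated samples of the same size
- Smaller SE → more precise estimate

Relative precision:
- SE / |β̂₁| = 0.0665 / 3.1640 = 2.1%
- Rule of thumb (under 20%: precise; 20% to under 50%: moderately precise; 50% or more: imprecise) → precise

Rough 95% range (±2 SE): 3.1640 ± 0.1330 → (3.0310, 3.2970).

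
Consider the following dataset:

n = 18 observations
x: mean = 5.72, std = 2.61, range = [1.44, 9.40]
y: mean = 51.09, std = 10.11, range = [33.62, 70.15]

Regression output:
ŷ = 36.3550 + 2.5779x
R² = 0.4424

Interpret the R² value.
About 44.24% of the variability in y is accounted for by the regression on x (R² = 0.4424) — a moderate linear fit.

R² = 1 − SS_res/SS_tot compares the residual scatter to the total scatter of y about its mean.

Here R² = 0.4424:
- Explained: 44.24% of the variation in y
- Unexplained (residual): 100% − 44.24% = 55.76%
- Rule of thumb (below 0.3 weak; 0.3 to below 0.7 moderate; 0.7 and above strong) → moderate

Note: R² says nothing about causation, and a high R² does not by itself mean the linear form is appropriate — check the residuals.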